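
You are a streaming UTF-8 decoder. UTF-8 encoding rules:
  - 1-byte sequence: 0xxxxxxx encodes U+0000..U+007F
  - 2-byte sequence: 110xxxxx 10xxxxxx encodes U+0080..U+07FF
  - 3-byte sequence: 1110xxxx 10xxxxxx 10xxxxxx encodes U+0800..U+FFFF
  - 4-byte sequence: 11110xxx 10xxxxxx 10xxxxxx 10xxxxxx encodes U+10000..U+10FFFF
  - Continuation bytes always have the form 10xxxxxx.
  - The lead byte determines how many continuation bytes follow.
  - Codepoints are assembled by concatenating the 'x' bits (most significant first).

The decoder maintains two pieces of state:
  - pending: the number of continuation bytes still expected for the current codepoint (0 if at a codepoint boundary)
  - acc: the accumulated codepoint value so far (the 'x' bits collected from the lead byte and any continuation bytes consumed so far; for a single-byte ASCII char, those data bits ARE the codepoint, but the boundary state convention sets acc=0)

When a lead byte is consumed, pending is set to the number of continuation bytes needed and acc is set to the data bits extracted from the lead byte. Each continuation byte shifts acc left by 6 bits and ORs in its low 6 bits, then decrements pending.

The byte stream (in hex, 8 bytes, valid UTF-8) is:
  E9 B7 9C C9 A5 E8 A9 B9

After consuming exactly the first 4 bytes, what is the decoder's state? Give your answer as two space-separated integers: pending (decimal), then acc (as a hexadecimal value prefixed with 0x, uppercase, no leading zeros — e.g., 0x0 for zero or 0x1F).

Answer: 1 0x9

Derivation:
Byte[0]=E9: 3-byte lead. pending=2, acc=0x9
Byte[1]=B7: continuation. acc=(acc<<6)|0x37=0x277, pending=1
Byte[2]=9C: continuation. acc=(acc<<6)|0x1C=0x9DDC, pending=0
Byte[3]=C9: 2-byte lead. pending=1, acc=0x9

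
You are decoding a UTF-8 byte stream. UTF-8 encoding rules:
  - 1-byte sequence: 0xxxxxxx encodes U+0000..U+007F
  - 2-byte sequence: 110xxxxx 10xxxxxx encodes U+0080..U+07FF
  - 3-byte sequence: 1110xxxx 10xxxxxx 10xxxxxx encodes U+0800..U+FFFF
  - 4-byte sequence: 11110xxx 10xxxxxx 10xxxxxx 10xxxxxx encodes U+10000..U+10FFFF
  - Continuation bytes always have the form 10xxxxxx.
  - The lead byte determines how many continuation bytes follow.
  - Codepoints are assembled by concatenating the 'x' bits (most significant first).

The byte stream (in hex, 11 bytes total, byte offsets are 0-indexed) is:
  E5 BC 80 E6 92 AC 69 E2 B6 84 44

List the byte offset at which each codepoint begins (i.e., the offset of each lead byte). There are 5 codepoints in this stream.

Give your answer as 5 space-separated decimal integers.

Byte[0]=E5: 3-byte lead, need 2 cont bytes. acc=0x5
Byte[1]=BC: continuation. acc=(acc<<6)|0x3C=0x17C
Byte[2]=80: continuation. acc=(acc<<6)|0x00=0x5F00
Completed: cp=U+5F00 (starts at byte 0)
Byte[3]=E6: 3-byte lead, need 2 cont bytes. acc=0x6
Byte[4]=92: continuation. acc=(acc<<6)|0x12=0x192
Byte[5]=AC: continuation. acc=(acc<<6)|0x2C=0x64AC
Completed: cp=U+64AC (starts at byte 3)
Byte[6]=69: 1-byte ASCII. cp=U+0069
Byte[7]=E2: 3-byte lead, need 2 cont bytes. acc=0x2
Byte[8]=B6: continuation. acc=(acc<<6)|0x36=0xB6
Byte[9]=84: continuation. acc=(acc<<6)|0x04=0x2D84
Completed: cp=U+2D84 (starts at byte 7)
Byte[10]=44: 1-byte ASCII. cp=U+0044

Answer: 0 3 6 7 10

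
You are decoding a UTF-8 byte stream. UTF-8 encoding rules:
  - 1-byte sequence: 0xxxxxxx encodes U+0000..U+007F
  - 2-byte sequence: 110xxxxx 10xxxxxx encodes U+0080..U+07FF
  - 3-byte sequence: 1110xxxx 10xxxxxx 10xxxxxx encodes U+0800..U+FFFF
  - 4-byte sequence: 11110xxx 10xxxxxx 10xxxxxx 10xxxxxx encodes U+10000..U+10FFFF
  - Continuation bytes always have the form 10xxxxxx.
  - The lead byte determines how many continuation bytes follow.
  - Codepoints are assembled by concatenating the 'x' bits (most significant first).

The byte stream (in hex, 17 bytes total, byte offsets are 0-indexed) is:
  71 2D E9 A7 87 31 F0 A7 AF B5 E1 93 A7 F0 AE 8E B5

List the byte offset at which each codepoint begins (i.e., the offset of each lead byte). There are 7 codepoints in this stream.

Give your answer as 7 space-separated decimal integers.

Answer: 0 1 2 5 6 10 13

Derivation:
Byte[0]=71: 1-byte ASCII. cp=U+0071
Byte[1]=2D: 1-byte ASCII. cp=U+002D
Byte[2]=E9: 3-byte lead, need 2 cont bytes. acc=0x9
Byte[3]=A7: continuation. acc=(acc<<6)|0x27=0x267
Byte[4]=87: continuation. acc=(acc<<6)|0x07=0x99C7
Completed: cp=U+99C7 (starts at byte 2)
Byte[5]=31: 1-byte ASCII. cp=U+0031
Byte[6]=F0: 4-byte lead, need 3 cont bytes. acc=0x0
Byte[7]=A7: continuation. acc=(acc<<6)|0x27=0x27
Byte[8]=AF: continuation. acc=(acc<<6)|0x2F=0x9EF
Byte[9]=B5: continuation. acc=(acc<<6)|0x35=0x27BF5
Completed: cp=U+27BF5 (starts at byte 6)
Byte[10]=E1: 3-byte lead, need 2 cont bytes. acc=0x1
Byte[11]=93: continuation. acc=(acc<<6)|0x13=0x53
Byte[12]=A7: continuation. acc=(acc<<6)|0x27=0x14E7
Completed: cp=U+14E7 (starts at byte 10)
Byte[13]=F0: 4-byte lead, need 3 cont bytes. acc=0x0
Byte[14]=AE: continuation. acc=(acc<<6)|0x2E=0x2E
Byte[15]=8E: continuation. acc=(acc<<6)|0x0E=0xB8E
Byte[16]=B5: continuation. acc=(acc<<6)|0x35=0x2E3B5
Completed: cp=U+2E3B5 (starts at byte 13)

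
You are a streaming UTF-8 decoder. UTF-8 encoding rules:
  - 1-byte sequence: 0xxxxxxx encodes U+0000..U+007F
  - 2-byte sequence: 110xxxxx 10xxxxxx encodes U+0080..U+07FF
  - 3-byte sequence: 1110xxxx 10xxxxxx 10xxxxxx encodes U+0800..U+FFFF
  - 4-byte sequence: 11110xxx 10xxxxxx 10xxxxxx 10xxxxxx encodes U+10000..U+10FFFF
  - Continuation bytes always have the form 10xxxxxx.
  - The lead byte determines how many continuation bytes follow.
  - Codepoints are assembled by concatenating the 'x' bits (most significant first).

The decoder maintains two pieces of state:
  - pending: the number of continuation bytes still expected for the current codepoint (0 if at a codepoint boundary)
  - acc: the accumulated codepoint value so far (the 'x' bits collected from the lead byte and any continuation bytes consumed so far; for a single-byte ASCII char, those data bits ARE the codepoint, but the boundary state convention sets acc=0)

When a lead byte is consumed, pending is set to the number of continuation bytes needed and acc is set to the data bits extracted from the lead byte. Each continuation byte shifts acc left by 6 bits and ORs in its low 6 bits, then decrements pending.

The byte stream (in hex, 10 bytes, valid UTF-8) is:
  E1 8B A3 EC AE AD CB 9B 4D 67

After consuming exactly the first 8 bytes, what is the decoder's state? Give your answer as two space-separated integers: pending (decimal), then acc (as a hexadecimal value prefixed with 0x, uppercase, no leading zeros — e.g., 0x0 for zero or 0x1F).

Byte[0]=E1: 3-byte lead. pending=2, acc=0x1
Byte[1]=8B: continuation. acc=(acc<<6)|0x0B=0x4B, pending=1
Byte[2]=A3: continuation. acc=(acc<<6)|0x23=0x12E3, pending=0
Byte[3]=EC: 3-byte lead. pending=2, acc=0xC
Byte[4]=AE: continuation. acc=(acc<<6)|0x2E=0x32E, pending=1
Byte[5]=AD: continuation. acc=(acc<<6)|0x2D=0xCBAD, pending=0
Byte[6]=CB: 2-byte lead. pending=1, acc=0xB
Byte[7]=9B: continuation. acc=(acc<<6)|0x1B=0x2DB, pending=0

Answer: 0 0x2DB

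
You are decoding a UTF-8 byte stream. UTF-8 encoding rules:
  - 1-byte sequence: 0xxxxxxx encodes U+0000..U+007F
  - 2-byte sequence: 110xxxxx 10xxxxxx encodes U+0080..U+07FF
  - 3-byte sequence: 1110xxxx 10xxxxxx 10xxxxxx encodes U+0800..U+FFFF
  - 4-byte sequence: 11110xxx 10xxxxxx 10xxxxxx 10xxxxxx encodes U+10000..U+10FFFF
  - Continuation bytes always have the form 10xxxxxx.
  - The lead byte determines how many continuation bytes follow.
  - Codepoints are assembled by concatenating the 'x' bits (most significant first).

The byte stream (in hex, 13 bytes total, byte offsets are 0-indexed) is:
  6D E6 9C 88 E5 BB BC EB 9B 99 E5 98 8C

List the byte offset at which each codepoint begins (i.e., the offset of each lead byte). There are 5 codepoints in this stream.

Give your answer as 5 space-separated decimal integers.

Byte[0]=6D: 1-byte ASCII. cp=U+006D
Byte[1]=E6: 3-byte lead, need 2 cont bytes. acc=0x6
Byte[2]=9C: continuation. acc=(acc<<6)|0x1C=0x19C
Byte[3]=88: continuation. acc=(acc<<6)|0x08=0x6708
Completed: cp=U+6708 (starts at byte 1)
Byte[4]=E5: 3-byte lead, need 2 cont bytes. acc=0x5
Byte[5]=BB: continuation. acc=(acc<<6)|0x3B=0x17B
Byte[6]=BC: continuation. acc=(acc<<6)|0x3C=0x5EFC
Completed: cp=U+5EFC (starts at byte 4)
Byte[7]=EB: 3-byte lead, need 2 cont bytes. acc=0xB
Byte[8]=9B: continuation. acc=(acc<<6)|0x1B=0x2DB
Byte[9]=99: continuation. acc=(acc<<6)|0x19=0xB6D9
Completed: cp=U+B6D9 (starts at byte 7)
Byte[10]=E5: 3-byte lead, need 2 cont bytes. acc=0x5
Byte[11]=98: continuation. acc=(acc<<6)|0x18=0x158
Byte[12]=8C: continuation. acc=(acc<<6)|0x0C=0x560C
Completed: cp=U+560C (starts at byte 10)

Answer: 0 1 4 7 10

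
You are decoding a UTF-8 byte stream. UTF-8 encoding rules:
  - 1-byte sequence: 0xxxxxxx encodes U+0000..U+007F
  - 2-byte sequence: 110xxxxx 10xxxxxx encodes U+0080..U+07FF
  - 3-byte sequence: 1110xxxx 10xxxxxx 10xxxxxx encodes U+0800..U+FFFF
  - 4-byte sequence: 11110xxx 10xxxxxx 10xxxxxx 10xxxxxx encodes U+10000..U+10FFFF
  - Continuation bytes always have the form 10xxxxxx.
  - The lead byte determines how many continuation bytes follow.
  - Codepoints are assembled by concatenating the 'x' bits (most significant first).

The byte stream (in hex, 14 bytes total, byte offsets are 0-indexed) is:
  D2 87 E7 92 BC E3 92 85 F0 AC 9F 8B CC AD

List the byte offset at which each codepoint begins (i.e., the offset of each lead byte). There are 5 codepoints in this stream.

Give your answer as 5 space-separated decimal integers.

Byte[0]=D2: 2-byte lead, need 1 cont bytes. acc=0x12
Byte[1]=87: continuation. acc=(acc<<6)|0x07=0x487
Completed: cp=U+0487 (starts at byte 0)
Byte[2]=E7: 3-byte lead, need 2 cont bytes. acc=0x7
Byte[3]=92: continuation. acc=(acc<<6)|0x12=0x1D2
Byte[4]=BC: continuation. acc=(acc<<6)|0x3C=0x74BC
Completed: cp=U+74BC (starts at byte 2)
Byte[5]=E3: 3-byte lead, need 2 cont bytes. acc=0x3
Byte[6]=92: continuation. acc=(acc<<6)|0x12=0xD2
Byte[7]=85: continuation. acc=(acc<<6)|0x05=0x3485
Completed: cp=U+3485 (starts at byte 5)
Byte[8]=F0: 4-byte lead, need 3 cont bytes. acc=0x0
Byte[9]=AC: continuation. acc=(acc<<6)|0x2C=0x2C
Byte[10]=9F: continuation. acc=(acc<<6)|0x1F=0xB1F
Byte[11]=8B: continuation. acc=(acc<<6)|0x0B=0x2C7CB
Completed: cp=U+2C7CB (starts at byte 8)
Byte[12]=CC: 2-byte lead, need 1 cont bytes. acc=0xC
Byte[13]=AD: continuation. acc=(acc<<6)|0x2D=0x32D
Completed: cp=U+032D (starts at byte 12)

Answer: 0 2 5 8 12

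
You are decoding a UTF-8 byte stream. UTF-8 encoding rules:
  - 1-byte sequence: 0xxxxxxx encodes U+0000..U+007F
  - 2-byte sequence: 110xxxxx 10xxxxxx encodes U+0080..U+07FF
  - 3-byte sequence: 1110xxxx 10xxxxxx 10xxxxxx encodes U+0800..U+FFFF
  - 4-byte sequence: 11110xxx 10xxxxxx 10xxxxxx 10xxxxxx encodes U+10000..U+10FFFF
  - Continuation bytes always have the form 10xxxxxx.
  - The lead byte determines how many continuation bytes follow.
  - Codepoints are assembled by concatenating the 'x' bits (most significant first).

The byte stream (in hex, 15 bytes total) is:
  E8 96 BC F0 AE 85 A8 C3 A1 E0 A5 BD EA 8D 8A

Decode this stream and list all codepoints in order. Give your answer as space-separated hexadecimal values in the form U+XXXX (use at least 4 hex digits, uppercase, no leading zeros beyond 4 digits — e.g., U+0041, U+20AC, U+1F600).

Answer: U+85BC U+2E168 U+00E1 U+097D U+A34A

Derivation:
Byte[0]=E8: 3-byte lead, need 2 cont bytes. acc=0x8
Byte[1]=96: continuation. acc=(acc<<6)|0x16=0x216
Byte[2]=BC: continuation. acc=(acc<<6)|0x3C=0x85BC
Completed: cp=U+85BC (starts at byte 0)
Byte[3]=F0: 4-byte lead, need 3 cont bytes. acc=0x0
Byte[4]=AE: continuation. acc=(acc<<6)|0x2E=0x2E
Byte[5]=85: continuation. acc=(acc<<6)|0x05=0xB85
Byte[6]=A8: continuation. acc=(acc<<6)|0x28=0x2E168
Completed: cp=U+2E168 (starts at byte 3)
Byte[7]=C3: 2-byte lead, need 1 cont bytes. acc=0x3
Byte[8]=A1: continuation. acc=(acc<<6)|0x21=0xE1
Completed: cp=U+00E1 (starts at byte 7)
Byte[9]=E0: 3-byte lead, need 2 cont bytes. acc=0x0
Byte[10]=A5: continuation. acc=(acc<<6)|0x25=0x25
Byte[11]=BD: continuation. acc=(acc<<6)|0x3D=0x97D
Completed: cp=U+097D (starts at byte 9)
Byte[12]=EA: 3-byte lead, need 2 cont bytes. acc=0xA
Byte[13]=8D: continuation. acc=(acc<<6)|0x0D=0x28D
Byte[14]=8A: continuation. acc=(acc<<6)|0x0A=0xA34A
Completed: cp=U+A34A (starts at byte 12)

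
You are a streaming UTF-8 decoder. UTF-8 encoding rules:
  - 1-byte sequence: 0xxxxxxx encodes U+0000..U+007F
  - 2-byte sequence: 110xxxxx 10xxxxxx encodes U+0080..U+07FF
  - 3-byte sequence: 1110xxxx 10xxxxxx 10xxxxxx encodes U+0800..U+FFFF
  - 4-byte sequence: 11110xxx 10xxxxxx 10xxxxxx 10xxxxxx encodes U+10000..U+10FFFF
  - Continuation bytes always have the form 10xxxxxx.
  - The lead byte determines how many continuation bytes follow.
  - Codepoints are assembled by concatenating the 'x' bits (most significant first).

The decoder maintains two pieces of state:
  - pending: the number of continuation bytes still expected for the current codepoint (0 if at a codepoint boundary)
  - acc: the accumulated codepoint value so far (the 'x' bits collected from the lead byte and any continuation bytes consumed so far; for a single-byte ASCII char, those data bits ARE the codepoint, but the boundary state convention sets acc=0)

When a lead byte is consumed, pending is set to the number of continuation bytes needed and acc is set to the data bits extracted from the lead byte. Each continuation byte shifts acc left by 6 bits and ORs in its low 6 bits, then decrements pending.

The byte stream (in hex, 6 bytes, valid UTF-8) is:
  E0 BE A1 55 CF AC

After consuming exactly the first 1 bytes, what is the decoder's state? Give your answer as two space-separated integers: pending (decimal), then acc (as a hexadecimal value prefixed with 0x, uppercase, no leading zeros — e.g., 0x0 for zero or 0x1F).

Answer: 2 0x0

Derivation:
Byte[0]=E0: 3-byte lead. pending=2, acc=0x0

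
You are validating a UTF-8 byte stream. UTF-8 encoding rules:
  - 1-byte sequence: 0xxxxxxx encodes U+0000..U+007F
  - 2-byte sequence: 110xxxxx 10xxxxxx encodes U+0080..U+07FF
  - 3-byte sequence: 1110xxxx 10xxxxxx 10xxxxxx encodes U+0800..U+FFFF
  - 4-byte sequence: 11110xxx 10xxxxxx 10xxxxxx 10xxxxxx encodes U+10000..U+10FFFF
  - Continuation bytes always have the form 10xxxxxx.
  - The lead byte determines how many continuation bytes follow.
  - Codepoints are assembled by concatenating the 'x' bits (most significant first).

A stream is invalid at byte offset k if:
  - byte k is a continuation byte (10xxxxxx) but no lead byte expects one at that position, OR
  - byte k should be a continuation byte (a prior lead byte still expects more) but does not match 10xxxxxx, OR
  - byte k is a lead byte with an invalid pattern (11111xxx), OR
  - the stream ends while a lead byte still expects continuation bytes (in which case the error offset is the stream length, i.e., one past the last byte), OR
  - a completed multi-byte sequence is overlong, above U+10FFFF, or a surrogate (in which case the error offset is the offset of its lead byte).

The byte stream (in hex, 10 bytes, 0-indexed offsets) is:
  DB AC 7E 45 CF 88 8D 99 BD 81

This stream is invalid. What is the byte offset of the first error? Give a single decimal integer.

Byte[0]=DB: 2-byte lead, need 1 cont bytes. acc=0x1B
Byte[1]=AC: continuation. acc=(acc<<6)|0x2C=0x6EC
Completed: cp=U+06EC (starts at byte 0)
Byte[2]=7E: 1-byte ASCII. cp=U+007E
Byte[3]=45: 1-byte ASCII. cp=U+0045
Byte[4]=CF: 2-byte lead, need 1 cont bytes. acc=0xF
Byte[5]=88: continuation. acc=(acc<<6)|0x08=0x3C8
Completed: cp=U+03C8 (starts at byte 4)
Byte[6]=8D: INVALID lead byte (not 0xxx/110x/1110/11110)

Answer: 6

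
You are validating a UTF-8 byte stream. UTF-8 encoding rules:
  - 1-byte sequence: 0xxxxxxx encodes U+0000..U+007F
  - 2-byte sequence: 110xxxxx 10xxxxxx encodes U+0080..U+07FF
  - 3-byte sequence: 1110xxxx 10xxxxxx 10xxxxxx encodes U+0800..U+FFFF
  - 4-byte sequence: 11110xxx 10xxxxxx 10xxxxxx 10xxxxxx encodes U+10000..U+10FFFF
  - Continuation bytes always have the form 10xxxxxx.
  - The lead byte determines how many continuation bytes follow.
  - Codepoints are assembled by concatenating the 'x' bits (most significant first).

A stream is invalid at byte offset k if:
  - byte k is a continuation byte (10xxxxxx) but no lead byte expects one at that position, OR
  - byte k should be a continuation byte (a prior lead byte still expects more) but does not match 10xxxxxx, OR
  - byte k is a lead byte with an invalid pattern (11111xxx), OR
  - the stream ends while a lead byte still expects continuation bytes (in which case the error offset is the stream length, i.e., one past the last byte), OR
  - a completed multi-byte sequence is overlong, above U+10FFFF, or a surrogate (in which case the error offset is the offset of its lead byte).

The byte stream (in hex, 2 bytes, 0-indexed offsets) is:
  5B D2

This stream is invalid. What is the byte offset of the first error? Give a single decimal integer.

Byte[0]=5B: 1-byte ASCII. cp=U+005B
Byte[1]=D2: 2-byte lead, need 1 cont bytes. acc=0x12
Byte[2]: stream ended, expected continuation. INVALID

Answer: 2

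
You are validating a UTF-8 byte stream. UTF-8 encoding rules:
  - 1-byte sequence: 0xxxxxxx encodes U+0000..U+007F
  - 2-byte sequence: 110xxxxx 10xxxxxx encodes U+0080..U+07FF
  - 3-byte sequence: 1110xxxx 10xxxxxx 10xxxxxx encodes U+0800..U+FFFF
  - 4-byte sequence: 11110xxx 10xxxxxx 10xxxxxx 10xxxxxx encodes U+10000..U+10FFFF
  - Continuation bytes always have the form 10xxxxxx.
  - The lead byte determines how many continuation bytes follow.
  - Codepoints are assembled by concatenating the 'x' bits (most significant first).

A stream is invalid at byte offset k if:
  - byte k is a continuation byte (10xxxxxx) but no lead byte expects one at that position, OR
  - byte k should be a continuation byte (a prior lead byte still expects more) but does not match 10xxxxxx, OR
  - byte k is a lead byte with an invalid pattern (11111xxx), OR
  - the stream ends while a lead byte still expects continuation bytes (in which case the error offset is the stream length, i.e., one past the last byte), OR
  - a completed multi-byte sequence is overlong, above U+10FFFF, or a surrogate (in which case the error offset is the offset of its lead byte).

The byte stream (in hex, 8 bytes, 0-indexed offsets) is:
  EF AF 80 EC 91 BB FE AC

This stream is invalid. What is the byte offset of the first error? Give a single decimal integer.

Byte[0]=EF: 3-byte lead, need 2 cont bytes. acc=0xF
Byte[1]=AF: continuation. acc=(acc<<6)|0x2F=0x3EF
Byte[2]=80: continuation. acc=(acc<<6)|0x00=0xFBC0
Completed: cp=U+FBC0 (starts at byte 0)
Byte[3]=EC: 3-byte lead, need 2 cont bytes. acc=0xC
Byte[4]=91: continuation. acc=(acc<<6)|0x11=0x311
Byte[5]=BB: continuation. acc=(acc<<6)|0x3B=0xC47B
Completed: cp=U+C47B (starts at byte 3)
Byte[6]=FE: INVALID lead byte (not 0xxx/110x/1110/11110)

Answer: 6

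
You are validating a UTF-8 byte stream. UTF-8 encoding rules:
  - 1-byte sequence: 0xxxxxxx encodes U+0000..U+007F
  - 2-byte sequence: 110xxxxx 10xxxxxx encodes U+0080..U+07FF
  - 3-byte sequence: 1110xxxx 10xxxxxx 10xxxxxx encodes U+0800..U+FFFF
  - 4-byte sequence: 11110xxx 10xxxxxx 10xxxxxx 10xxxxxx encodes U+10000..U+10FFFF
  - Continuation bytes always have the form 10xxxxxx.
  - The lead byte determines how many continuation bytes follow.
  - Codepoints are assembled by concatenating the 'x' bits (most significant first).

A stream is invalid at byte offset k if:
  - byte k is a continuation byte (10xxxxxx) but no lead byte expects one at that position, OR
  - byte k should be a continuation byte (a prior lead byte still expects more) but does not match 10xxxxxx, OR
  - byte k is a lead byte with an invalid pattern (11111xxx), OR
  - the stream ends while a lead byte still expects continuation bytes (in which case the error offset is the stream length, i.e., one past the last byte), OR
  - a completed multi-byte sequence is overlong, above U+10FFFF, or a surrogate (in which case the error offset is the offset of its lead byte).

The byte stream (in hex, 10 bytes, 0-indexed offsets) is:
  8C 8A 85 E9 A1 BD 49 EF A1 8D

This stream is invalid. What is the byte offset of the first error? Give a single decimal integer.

Answer: 0

Derivation:
Byte[0]=8C: INVALID lead byte (not 0xxx/110x/1110/11110)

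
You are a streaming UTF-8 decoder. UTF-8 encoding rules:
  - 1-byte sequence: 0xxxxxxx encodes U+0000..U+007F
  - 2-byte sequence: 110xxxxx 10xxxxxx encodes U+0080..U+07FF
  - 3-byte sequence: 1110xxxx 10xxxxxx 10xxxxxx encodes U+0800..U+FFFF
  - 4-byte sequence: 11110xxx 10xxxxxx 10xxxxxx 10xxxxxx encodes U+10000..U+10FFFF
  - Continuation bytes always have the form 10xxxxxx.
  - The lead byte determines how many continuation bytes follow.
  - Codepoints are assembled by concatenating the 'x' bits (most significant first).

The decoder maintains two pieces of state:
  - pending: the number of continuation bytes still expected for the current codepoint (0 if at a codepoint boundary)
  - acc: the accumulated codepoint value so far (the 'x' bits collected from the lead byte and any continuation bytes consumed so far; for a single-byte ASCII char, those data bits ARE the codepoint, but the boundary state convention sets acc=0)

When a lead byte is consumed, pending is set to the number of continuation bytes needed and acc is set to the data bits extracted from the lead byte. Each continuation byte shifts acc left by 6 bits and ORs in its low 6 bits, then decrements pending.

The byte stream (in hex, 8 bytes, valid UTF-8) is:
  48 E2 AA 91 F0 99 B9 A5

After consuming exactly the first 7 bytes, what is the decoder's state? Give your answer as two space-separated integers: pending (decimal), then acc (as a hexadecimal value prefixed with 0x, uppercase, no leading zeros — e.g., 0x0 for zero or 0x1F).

Answer: 1 0x679

Derivation:
Byte[0]=48: 1-byte. pending=0, acc=0x0
Byte[1]=E2: 3-byte lead. pending=2, acc=0x2
Byte[2]=AA: continuation. acc=(acc<<6)|0x2A=0xAA, pending=1
Byte[3]=91: continuation. acc=(acc<<6)|0x11=0x2A91, pending=0
Byte[4]=F0: 4-byte lead. pending=3, acc=0x0
Byte[5]=99: continuation. acc=(acc<<6)|0x19=0x19, pending=2
Byte[6]=B9: continuation. acc=(acc<<6)|0x39=0x679, pending=1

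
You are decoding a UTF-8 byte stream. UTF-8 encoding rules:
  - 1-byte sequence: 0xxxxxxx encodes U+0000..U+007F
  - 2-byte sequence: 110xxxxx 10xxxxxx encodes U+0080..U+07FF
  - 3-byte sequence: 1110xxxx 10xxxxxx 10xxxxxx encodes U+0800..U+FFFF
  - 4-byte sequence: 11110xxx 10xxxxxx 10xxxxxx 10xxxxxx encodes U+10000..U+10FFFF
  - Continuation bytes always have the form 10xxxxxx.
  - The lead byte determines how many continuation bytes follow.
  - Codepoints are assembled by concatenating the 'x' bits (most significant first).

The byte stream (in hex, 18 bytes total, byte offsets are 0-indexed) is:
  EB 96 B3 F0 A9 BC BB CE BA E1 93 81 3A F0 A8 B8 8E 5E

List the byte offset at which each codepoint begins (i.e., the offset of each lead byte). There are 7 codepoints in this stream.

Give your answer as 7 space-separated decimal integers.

Byte[0]=EB: 3-byte lead, need 2 cont bytes. acc=0xB
Byte[1]=96: continuation. acc=(acc<<6)|0x16=0x2D6
Byte[2]=B3: continuation. acc=(acc<<6)|0x33=0xB5B3
Completed: cp=U+B5B3 (starts at byte 0)
Byte[3]=F0: 4-byte lead, need 3 cont bytes. acc=0x0
Byte[4]=A9: continuation. acc=(acc<<6)|0x29=0x29
Byte[5]=BC: continuation. acc=(acc<<6)|0x3C=0xA7C
Byte[6]=BB: continuation. acc=(acc<<6)|0x3B=0x29F3B
Completed: cp=U+29F3B (starts at byte 3)
Byte[7]=CE: 2-byte lead, need 1 cont bytes. acc=0xE
Byte[8]=BA: continuation. acc=(acc<<6)|0x3A=0x3BA
Completed: cp=U+03BA (starts at byte 7)
Byte[9]=E1: 3-byte lead, need 2 cont bytes. acc=0x1
Byte[10]=93: continuation. acc=(acc<<6)|0x13=0x53
Byte[11]=81: continuation. acc=(acc<<6)|0x01=0x14C1
Completed: cp=U+14C1 (starts at byte 9)
Byte[12]=3A: 1-byte ASCII. cp=U+003A
Byte[13]=F0: 4-byte lead, need 3 cont bytes. acc=0x0
Byte[14]=A8: continuation. acc=(acc<<6)|0x28=0x28
Byte[15]=B8: continuation. acc=(acc<<6)|0x38=0xA38
Byte[16]=8E: continuation. acc=(acc<<6)|0x0E=0x28E0E
Completed: cp=U+28E0E (starts at byte 13)
Byte[17]=5E: 1-byte ASCII. cp=U+005E

Answer: 0 3 7 9 12 13 17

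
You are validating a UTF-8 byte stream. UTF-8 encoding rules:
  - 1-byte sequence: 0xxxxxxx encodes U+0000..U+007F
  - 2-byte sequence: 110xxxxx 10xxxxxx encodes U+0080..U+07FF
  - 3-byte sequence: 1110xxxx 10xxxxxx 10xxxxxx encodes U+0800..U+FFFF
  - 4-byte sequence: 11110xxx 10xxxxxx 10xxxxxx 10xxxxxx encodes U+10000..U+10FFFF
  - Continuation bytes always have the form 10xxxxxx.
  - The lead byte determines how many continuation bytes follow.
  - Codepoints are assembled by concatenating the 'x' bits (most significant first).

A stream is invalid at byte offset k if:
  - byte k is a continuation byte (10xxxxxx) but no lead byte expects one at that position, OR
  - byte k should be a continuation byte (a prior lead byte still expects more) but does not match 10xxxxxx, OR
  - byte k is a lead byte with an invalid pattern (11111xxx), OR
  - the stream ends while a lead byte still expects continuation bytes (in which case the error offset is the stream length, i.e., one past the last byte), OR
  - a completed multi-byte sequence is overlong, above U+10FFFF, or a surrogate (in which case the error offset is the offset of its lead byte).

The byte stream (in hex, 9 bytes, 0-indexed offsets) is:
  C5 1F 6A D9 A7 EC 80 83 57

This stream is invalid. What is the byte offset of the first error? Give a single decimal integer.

Answer: 1

Derivation:
Byte[0]=C5: 2-byte lead, need 1 cont bytes. acc=0x5
Byte[1]=1F: expected 10xxxxxx continuation. INVALID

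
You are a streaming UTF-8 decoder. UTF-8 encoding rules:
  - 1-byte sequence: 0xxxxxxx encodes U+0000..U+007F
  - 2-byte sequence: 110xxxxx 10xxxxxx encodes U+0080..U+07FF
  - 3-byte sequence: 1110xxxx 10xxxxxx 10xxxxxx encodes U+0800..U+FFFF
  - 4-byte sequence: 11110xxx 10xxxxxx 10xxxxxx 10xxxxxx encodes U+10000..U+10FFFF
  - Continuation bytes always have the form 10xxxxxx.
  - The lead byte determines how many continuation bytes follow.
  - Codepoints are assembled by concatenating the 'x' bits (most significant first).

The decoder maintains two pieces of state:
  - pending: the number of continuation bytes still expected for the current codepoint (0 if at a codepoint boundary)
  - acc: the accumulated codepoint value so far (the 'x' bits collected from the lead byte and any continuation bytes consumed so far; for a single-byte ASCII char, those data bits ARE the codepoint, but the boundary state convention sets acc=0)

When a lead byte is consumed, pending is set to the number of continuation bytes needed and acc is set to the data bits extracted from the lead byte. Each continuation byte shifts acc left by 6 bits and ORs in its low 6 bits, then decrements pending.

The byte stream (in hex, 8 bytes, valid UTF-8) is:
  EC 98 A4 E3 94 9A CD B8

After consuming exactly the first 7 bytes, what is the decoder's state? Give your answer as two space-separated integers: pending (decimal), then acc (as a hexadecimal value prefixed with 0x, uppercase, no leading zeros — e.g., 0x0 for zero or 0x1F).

Byte[0]=EC: 3-byte lead. pending=2, acc=0xC
Byte[1]=98: continuation. acc=(acc<<6)|0x18=0x318, pending=1
Byte[2]=A4: continuation. acc=(acc<<6)|0x24=0xC624, pending=0
Byte[3]=E3: 3-byte lead. pending=2, acc=0x3
Byte[4]=94: continuation. acc=(acc<<6)|0x14=0xD4, pending=1
Byte[5]=9A: continuation. acc=(acc<<6)|0x1A=0x351A, pending=0
Byte[6]=CD: 2-byte lead. pending=1, acc=0xD

Answer: 1 0xD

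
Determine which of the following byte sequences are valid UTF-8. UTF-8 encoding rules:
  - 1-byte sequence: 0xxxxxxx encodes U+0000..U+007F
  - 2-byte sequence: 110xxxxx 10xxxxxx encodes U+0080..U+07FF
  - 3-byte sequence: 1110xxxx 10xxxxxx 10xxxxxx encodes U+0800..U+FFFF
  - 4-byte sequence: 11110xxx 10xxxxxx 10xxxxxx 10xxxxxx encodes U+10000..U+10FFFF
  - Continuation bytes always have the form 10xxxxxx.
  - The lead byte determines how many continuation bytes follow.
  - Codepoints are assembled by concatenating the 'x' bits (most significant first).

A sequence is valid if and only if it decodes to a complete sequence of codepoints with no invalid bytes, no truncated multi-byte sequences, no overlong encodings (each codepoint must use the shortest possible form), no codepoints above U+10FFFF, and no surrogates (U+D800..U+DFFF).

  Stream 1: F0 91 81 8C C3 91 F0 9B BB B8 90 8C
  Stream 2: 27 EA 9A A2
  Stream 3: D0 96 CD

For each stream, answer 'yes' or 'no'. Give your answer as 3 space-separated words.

Stream 1: error at byte offset 10. INVALID
Stream 2: decodes cleanly. VALID
Stream 3: error at byte offset 3. INVALID

Answer: no yes no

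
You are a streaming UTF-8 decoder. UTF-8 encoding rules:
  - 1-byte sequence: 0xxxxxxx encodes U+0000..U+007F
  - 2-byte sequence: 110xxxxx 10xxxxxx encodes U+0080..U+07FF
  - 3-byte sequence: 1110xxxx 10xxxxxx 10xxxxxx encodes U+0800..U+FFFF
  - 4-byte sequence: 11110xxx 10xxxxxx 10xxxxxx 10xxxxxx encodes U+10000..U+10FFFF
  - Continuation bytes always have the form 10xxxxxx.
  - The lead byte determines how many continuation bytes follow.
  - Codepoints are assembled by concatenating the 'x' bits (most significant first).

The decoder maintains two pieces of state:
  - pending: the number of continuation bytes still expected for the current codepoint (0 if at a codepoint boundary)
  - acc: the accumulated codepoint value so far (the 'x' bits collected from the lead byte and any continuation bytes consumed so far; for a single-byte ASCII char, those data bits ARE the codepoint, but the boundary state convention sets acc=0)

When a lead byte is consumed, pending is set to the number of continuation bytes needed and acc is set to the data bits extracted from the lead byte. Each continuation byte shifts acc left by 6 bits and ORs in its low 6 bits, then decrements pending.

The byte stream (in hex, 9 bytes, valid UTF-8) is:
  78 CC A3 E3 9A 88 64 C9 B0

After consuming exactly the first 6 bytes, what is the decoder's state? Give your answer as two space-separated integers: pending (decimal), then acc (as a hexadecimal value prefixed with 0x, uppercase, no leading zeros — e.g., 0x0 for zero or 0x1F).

Byte[0]=78: 1-byte. pending=0, acc=0x0
Byte[1]=CC: 2-byte lead. pending=1, acc=0xC
Byte[2]=A3: continuation. acc=(acc<<6)|0x23=0x323, pending=0
Byte[3]=E3: 3-byte lead. pending=2, acc=0x3
Byte[4]=9A: continuation. acc=(acc<<6)|0x1A=0xDA, pending=1
Byte[5]=88: continuation. acc=(acc<<6)|0x08=0x3688, pending=0

Answer: 0 0x3688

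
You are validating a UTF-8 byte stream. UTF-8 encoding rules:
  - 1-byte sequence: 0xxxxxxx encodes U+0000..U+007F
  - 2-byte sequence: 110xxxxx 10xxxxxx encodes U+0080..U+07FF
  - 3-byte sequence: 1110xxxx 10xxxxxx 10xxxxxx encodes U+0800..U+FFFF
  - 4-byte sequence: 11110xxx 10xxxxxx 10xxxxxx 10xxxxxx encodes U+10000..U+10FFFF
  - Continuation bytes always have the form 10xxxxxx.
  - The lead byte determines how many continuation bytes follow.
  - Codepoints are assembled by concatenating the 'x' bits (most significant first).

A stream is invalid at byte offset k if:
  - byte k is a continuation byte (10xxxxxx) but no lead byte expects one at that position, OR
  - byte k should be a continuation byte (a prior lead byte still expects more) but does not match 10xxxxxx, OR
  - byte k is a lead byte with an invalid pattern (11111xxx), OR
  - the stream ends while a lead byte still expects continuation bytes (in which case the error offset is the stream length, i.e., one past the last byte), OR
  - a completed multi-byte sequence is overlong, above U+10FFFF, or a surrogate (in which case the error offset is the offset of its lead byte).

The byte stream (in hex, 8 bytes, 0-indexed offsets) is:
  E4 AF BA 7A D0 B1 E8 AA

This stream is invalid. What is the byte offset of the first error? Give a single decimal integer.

Answer: 8

Derivation:
Byte[0]=E4: 3-byte lead, need 2 cont bytes. acc=0x4
Byte[1]=AF: continuation. acc=(acc<<6)|0x2F=0x12F
Byte[2]=BA: continuation. acc=(acc<<6)|0x3A=0x4BFA
Completed: cp=U+4BFA (starts at byte 0)
Byte[3]=7A: 1-byte ASCII. cp=U+007A
Byte[4]=D0: 2-byte lead, need 1 cont bytes. acc=0x10
Byte[5]=B1: continuation. acc=(acc<<6)|0x31=0x431
Completed: cp=U+0431 (starts at byte 4)
Byte[6]=E8: 3-byte lead, need 2 cont bytes. acc=0x8
Byte[7]=AA: continuation. acc=(acc<<6)|0x2A=0x22A
Byte[8]: stream ended, expected continuation. INVALID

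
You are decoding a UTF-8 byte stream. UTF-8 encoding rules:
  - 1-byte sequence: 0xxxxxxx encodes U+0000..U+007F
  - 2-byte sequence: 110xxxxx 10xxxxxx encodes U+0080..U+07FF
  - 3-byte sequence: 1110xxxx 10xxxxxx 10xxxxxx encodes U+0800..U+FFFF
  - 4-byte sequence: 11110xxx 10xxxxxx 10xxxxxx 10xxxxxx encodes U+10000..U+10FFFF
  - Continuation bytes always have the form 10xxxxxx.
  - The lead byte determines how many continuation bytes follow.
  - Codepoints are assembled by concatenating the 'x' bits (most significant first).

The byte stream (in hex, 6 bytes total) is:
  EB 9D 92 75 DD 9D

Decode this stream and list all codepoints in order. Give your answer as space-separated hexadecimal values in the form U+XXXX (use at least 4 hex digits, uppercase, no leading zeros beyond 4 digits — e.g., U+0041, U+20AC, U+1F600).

Answer: U+B752 U+0075 U+075D

Derivation:
Byte[0]=EB: 3-byte lead, need 2 cont bytes. acc=0xB
Byte[1]=9D: continuation. acc=(acc<<6)|0x1D=0x2DD
Byte[2]=92: continuation. acc=(acc<<6)|0x12=0xB752
Completed: cp=U+B752 (starts at byte 0)
Byte[3]=75: 1-byte ASCII. cp=U+0075
Byte[4]=DD: 2-byte lead, need 1 cont bytes. acc=0x1D
Byte[5]=9D: continuation. acc=(acc<<6)|0x1D=0x75D
Completed: cp=U+075D (starts at byte 4)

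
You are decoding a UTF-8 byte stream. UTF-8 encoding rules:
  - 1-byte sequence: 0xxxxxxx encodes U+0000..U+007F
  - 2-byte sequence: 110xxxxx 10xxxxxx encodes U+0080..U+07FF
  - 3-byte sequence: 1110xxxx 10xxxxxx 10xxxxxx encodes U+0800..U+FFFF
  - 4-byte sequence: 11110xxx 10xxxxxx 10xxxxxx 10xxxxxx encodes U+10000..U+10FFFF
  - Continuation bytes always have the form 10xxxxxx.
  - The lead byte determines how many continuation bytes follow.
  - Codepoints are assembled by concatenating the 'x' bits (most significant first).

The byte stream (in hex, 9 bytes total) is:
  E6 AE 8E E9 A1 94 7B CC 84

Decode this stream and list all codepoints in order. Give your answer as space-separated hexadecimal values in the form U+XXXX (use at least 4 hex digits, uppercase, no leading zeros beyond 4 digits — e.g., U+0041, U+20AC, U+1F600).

Answer: U+6B8E U+9854 U+007B U+0304

Derivation:
Byte[0]=E6: 3-byte lead, need 2 cont bytes. acc=0x6
Byte[1]=AE: continuation. acc=(acc<<6)|0x2E=0x1AE
Byte[2]=8E: continuation. acc=(acc<<6)|0x0E=0x6B8E
Completed: cp=U+6B8E (starts at byte 0)
Byte[3]=E9: 3-byte lead, need 2 cont bytes. acc=0x9
Byte[4]=A1: continuation. acc=(acc<<6)|0x21=0x261
Byte[5]=94: continuation. acc=(acc<<6)|0x14=0x9854
Completed: cp=U+9854 (starts at byte 3)
Byte[6]=7B: 1-byte ASCII. cp=U+007B
Byte[7]=CC: 2-byte lead, need 1 cont bytes. acc=0xC
Byte[8]=84: continuation. acc=(acc<<6)|0x04=0x304
Completed: cp=U+0304 (starts at byte 7)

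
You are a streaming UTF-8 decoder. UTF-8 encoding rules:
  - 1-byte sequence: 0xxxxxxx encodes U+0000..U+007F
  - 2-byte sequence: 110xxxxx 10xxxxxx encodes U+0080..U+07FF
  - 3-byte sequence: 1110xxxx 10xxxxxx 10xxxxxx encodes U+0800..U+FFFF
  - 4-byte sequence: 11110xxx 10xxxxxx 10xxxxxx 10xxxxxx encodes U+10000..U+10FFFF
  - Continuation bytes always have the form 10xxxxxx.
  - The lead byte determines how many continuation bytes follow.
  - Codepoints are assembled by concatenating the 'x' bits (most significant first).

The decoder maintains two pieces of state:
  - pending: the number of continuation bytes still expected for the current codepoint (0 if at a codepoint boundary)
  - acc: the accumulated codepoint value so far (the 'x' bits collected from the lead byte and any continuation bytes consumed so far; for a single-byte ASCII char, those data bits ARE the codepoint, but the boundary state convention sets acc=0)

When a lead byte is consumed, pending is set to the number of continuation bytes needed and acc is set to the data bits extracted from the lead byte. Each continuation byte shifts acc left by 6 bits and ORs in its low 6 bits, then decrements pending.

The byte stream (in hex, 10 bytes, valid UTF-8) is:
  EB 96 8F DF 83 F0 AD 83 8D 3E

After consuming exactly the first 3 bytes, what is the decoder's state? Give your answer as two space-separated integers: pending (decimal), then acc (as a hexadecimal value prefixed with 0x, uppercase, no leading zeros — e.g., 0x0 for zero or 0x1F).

Byte[0]=EB: 3-byte lead. pending=2, acc=0xB
Byte[1]=96: continuation. acc=(acc<<6)|0x16=0x2D6, pending=1
Byte[2]=8F: continuation. acc=(acc<<6)|0x0F=0xB58F, pending=0

Answer: 0 0xB58F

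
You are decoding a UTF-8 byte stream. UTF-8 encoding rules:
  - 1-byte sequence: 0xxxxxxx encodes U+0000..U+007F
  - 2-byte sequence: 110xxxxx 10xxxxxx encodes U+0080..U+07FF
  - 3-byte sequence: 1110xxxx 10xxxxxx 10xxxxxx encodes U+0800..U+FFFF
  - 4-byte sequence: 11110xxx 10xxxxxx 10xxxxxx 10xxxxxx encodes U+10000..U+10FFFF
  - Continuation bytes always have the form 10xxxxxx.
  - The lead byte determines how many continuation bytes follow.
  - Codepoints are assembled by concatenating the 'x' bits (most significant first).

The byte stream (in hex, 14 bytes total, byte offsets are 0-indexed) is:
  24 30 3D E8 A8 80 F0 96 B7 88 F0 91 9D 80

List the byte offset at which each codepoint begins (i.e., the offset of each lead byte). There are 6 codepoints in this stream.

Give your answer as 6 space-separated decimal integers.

Byte[0]=24: 1-byte ASCII. cp=U+0024
Byte[1]=30: 1-byte ASCII. cp=U+0030
Byte[2]=3D: 1-byte ASCII. cp=U+003D
Byte[3]=E8: 3-byte lead, need 2 cont bytes. acc=0x8
Byte[4]=A8: continuation. acc=(acc<<6)|0x28=0x228
Byte[5]=80: continuation. acc=(acc<<6)|0x00=0x8A00
Completed: cp=U+8A00 (starts at byte 3)
Byte[6]=F0: 4-byte lead, need 3 cont bytes. acc=0x0
Byte[7]=96: continuation. acc=(acc<<6)|0x16=0x16
Byte[8]=B7: continuation. acc=(acc<<6)|0x37=0x5B7
Byte[9]=88: continuation. acc=(acc<<6)|0x08=0x16DC8
Completed: cp=U+16DC8 (starts at byte 6)
Byte[10]=F0: 4-byte lead, need 3 cont bytes. acc=0x0
Byte[11]=91: continuation. acc=(acc<<6)|0x11=0x11
Byte[12]=9D: continuation. acc=(acc<<6)|0x1D=0x45D
Byte[13]=80: continuation. acc=(acc<<6)|0x00=0x11740
Completed: cp=U+11740 (starts at byte 10)

Answer: 0 1 2 3 6 10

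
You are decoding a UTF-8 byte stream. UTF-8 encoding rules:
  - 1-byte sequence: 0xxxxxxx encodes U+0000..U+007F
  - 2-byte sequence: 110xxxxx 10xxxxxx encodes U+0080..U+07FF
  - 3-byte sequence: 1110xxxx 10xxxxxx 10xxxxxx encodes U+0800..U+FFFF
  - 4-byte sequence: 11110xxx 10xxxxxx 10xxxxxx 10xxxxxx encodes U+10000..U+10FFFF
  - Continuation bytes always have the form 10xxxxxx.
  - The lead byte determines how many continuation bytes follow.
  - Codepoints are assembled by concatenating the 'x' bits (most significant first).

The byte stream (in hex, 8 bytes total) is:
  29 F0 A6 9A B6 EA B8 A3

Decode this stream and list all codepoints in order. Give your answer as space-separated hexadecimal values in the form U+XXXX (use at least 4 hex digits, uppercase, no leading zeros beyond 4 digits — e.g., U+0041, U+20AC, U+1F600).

Answer: U+0029 U+266B6 U+AE23

Derivation:
Byte[0]=29: 1-byte ASCII. cp=U+0029
Byte[1]=F0: 4-byte lead, need 3 cont bytes. acc=0x0
Byte[2]=A6: continuation. acc=(acc<<6)|0x26=0x26
Byte[3]=9A: continuation. acc=(acc<<6)|0x1A=0x99A
Byte[4]=B6: continuation. acc=(acc<<6)|0x36=0x266B6
Completed: cp=U+266B6 (starts at byte 1)
Byte[5]=EA: 3-byte lead, need 2 cont bytes. acc=0xA
Byte[6]=B8: continuation. acc=(acc<<6)|0x38=0x2B8
Byte[7]=A3: continuation. acc=(acc<<6)|0x23=0xAE23
Completed: cp=U+AE23 (starts at byte 5)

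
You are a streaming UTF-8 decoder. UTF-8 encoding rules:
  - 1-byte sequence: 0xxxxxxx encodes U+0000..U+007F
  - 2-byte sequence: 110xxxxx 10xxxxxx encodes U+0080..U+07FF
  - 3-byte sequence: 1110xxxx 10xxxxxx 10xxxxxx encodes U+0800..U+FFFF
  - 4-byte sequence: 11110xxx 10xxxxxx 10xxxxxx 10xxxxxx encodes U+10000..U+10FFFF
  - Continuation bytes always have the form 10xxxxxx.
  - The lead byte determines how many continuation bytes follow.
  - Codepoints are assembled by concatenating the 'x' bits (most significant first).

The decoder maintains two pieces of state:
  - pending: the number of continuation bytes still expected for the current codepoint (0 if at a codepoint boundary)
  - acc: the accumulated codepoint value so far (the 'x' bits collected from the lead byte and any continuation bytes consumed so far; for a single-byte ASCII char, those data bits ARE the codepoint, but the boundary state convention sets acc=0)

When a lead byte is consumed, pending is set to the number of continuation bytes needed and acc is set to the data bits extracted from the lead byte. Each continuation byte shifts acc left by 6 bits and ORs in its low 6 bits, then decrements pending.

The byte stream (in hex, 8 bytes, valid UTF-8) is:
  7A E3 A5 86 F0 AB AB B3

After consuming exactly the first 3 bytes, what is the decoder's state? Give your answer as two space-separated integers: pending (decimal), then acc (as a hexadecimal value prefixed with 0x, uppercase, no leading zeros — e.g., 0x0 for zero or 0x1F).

Answer: 1 0xE5

Derivation:
Byte[0]=7A: 1-byte. pending=0, acc=0x0
Byte[1]=E3: 3-byte lead. pending=2, acc=0x3
Byte[2]=A5: continuation. acc=(acc<<6)|0x25=0xE5, pending=1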